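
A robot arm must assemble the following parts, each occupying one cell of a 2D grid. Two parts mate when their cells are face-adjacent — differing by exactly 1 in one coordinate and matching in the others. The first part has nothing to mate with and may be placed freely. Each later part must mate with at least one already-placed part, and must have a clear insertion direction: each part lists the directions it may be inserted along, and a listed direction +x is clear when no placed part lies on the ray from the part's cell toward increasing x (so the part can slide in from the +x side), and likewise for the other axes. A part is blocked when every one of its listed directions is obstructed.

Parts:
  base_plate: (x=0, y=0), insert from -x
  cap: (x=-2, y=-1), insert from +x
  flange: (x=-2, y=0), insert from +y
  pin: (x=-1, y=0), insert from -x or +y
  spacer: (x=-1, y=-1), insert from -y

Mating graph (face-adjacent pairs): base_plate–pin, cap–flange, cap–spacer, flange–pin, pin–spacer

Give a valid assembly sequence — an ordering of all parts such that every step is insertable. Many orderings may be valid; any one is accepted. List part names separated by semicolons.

base_plate; pin; flange; cap; spacer

1. base_plate@(0, 0) [-x clear] — {base_plate}
2. pin@(-1, 0) [-x clear] — {base_plate, pin}
3. flange@(-2, 0) [+y clear] — {base_plate, flange, pin}
4. cap@(-2, -1) [+x clear] — {base_plate, cap, flange, pin}
5. spacer@(-1, -1) [-y clear] — {base_plate, cap, flange, pin, spacer}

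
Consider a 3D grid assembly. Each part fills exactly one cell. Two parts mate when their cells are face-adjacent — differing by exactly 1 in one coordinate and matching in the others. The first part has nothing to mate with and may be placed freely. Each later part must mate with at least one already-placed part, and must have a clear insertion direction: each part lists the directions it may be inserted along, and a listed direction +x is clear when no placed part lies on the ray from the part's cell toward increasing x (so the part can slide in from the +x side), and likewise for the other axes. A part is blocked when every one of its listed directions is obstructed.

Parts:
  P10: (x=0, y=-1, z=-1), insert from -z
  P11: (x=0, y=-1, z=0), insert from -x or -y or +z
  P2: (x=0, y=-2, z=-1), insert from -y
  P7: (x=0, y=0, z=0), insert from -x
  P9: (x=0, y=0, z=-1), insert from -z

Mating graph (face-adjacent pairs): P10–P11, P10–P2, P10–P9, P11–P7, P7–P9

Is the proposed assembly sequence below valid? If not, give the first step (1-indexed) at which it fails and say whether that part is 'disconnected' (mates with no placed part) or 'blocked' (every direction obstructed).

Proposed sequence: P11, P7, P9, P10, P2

1. P11@(0, -1, 0) [-x clear] — {P11}
2. P7@(0, 0, 0) [-x clear] — {P11, P7}
3. P9@(0, 0, -1) [-z clear] — {P11, P7, P9}
4. P10@(0, -1, -1) [-z clear] — {P10, P11, P7, P9}
5. P2@(0, -2, -1) [-y clear] — {P10, P11, P2, P7, P9}

Valid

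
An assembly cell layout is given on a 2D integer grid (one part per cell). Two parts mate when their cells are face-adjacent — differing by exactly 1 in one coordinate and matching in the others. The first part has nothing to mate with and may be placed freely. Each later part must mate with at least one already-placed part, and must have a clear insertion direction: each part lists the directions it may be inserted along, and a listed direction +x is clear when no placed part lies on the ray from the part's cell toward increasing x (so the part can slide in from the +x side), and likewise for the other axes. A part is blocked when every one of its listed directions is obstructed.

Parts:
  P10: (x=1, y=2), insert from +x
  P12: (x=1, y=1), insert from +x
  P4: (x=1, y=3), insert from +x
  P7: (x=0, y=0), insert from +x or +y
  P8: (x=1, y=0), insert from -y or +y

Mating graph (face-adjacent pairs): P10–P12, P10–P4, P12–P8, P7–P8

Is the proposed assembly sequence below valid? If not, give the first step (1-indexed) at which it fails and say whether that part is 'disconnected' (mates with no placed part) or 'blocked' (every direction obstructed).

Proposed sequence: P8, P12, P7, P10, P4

Valid

1. P8@(1, 0) [-y clear] — {P8}
2. P12@(1, 1) [+x clear] — {P12, P8}
3. P7@(0, 0) [+y clear] — {P12, P7, P8}
4. P10@(1, 2) [+x clear] — {P10, P12, P7, P8}
5. P4@(1, 3) [+x clear] — {P10, P12, P4, P7, P8}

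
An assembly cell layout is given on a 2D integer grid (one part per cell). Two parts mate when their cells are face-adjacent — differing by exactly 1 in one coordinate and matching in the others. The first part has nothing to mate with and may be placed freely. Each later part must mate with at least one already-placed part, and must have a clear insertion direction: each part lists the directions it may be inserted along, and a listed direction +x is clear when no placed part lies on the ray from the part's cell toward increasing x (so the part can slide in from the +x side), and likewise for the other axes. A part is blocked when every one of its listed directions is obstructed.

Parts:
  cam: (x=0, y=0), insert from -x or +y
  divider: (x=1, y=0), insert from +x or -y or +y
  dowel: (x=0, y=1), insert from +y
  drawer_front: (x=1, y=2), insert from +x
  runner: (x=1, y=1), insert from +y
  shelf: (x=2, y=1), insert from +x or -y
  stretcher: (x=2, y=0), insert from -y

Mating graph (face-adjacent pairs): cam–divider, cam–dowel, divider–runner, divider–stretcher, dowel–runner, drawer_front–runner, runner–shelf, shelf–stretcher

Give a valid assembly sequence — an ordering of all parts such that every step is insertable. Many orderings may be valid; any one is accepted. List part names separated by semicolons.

runner; shelf; stretcher; dowel; drawer_front; divider; cam

1. runner@(1, 1) [+y clear] — {runner}
2. shelf@(2, 1) [+x clear] — {runner, shelf}
3. stretcher@(2, 0) [-y clear] — {runner, shelf, stretcher}
4. dowel@(0, 1) [+y clear] — {dowel, runner, shelf, stretcher}
5. drawer_front@(1, 2) [+x clear] — {dowel, drawer_front, runner, shelf, stretcher}
6. divider@(1, 0) [-y clear] — {divider, dowel, drawer_front, runner, shelf, stretcher}
7. cam@(0, 0) [-x clear] — {cam, divider, dowel, drawer_front, runner, shelf, stretcher}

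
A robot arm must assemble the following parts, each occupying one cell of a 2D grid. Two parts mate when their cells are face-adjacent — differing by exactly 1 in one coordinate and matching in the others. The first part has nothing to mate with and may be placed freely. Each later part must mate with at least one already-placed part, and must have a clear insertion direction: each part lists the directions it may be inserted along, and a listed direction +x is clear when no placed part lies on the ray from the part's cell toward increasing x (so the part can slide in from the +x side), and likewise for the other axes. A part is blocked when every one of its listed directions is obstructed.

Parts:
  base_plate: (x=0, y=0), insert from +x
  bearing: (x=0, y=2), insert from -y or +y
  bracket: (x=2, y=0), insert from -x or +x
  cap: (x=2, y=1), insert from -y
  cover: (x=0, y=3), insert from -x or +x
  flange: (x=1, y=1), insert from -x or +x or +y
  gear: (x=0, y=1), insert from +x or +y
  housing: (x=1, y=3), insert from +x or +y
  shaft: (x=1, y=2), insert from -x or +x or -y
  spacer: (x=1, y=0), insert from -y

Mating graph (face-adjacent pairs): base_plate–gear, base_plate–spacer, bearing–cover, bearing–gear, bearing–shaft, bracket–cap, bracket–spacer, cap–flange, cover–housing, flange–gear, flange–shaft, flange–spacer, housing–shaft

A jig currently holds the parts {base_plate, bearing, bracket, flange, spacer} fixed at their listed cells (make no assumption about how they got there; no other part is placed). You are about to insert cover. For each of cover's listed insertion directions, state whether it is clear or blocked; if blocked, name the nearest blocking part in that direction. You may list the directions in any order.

-x: ray from cover(0, 3) has no placed part ⇒ clear
+x: ray from cover(0, 3) has no placed part ⇒ clear

+x: clear; -x: clear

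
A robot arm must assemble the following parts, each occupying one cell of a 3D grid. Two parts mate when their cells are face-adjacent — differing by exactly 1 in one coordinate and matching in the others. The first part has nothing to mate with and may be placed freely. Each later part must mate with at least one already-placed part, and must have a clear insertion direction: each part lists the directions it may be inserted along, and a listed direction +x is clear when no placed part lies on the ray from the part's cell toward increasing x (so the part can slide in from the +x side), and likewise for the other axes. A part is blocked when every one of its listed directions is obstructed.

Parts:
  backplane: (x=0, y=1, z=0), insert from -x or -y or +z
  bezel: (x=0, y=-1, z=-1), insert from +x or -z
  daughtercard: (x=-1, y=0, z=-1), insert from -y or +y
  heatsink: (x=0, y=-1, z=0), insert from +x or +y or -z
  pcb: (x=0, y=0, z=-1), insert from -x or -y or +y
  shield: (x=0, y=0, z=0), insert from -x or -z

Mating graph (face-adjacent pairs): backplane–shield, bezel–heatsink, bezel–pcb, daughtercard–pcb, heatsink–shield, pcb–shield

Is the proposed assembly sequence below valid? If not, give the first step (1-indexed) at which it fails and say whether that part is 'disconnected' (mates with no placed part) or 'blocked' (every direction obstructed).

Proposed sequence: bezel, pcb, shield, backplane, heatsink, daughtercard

Valid

1. bezel@(0, -1, -1) [+x clear] — {bezel}
2. pcb@(0, 0, -1) [-x clear] — {bezel, pcb}
3. shield@(0, 0, 0) [-x clear] — {bezel, pcb, shield}
4. backplane@(0, 1, 0) [-x clear] — {backplane, bezel, pcb, shield}
5. heatsink@(0, -1, 0) [+x clear] — {backplane, bezel, heatsink, pcb, shield}
6. daughtercard@(-1, 0, -1) [-y clear] — {backplane, bezel, daughtercard, heatsink, pcb, shield}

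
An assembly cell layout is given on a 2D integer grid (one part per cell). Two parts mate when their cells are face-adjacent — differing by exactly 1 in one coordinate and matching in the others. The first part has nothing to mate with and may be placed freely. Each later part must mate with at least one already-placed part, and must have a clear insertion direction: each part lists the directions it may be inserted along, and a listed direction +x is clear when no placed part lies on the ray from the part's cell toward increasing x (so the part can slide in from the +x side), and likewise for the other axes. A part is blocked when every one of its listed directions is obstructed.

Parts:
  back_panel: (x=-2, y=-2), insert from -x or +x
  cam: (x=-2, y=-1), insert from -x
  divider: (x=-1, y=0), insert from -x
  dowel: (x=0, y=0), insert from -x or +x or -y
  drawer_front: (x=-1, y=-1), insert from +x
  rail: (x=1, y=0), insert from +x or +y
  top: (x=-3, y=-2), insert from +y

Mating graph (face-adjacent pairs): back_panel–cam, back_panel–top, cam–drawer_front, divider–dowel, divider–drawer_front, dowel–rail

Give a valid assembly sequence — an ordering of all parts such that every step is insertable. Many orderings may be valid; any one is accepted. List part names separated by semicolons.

1. divider@(-1, 0) [-x clear] — {divider}
2. drawer_front@(-1, -1) [+x clear] — {divider, drawer_front}
3. cam@(-2, -1) [-x clear] — {cam, divider, drawer_front}
4. dowel@(0, 0) [+x clear] — {cam, divider, dowel, drawer_front}
5. back_panel@(-2, -2) [-x clear] — {back_panel, cam, divider, dowel, drawer_front}
6. top@(-3, -2) [+y clear] — {back_panel, cam, divider, dowel, drawer_front, top}
7. rail@(1, 0) [+x clear] — {back_panel, cam, divider, dowel, drawer_front, rail, top}

divider; drawer_front; cam; dowel; back_panel; top; rail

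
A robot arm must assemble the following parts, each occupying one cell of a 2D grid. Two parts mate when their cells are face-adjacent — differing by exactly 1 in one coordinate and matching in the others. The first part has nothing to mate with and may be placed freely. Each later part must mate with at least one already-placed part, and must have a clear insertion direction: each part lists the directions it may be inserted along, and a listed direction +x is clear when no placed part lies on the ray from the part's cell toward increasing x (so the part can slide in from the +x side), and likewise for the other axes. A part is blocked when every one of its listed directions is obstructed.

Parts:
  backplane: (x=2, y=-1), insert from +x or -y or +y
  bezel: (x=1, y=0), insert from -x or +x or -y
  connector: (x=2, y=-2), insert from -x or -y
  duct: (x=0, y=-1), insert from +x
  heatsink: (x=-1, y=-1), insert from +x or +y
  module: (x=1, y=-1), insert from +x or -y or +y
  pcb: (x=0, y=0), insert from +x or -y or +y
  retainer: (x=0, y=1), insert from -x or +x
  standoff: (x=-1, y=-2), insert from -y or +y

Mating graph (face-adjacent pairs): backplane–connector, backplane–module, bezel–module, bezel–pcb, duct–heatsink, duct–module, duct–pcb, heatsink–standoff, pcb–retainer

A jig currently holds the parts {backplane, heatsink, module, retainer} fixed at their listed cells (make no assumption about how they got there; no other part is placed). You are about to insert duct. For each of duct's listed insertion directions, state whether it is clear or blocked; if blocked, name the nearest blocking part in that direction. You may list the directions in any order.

+x: blocked by module

+x: nearest on ray is module@(1, -1) ⇒ blocked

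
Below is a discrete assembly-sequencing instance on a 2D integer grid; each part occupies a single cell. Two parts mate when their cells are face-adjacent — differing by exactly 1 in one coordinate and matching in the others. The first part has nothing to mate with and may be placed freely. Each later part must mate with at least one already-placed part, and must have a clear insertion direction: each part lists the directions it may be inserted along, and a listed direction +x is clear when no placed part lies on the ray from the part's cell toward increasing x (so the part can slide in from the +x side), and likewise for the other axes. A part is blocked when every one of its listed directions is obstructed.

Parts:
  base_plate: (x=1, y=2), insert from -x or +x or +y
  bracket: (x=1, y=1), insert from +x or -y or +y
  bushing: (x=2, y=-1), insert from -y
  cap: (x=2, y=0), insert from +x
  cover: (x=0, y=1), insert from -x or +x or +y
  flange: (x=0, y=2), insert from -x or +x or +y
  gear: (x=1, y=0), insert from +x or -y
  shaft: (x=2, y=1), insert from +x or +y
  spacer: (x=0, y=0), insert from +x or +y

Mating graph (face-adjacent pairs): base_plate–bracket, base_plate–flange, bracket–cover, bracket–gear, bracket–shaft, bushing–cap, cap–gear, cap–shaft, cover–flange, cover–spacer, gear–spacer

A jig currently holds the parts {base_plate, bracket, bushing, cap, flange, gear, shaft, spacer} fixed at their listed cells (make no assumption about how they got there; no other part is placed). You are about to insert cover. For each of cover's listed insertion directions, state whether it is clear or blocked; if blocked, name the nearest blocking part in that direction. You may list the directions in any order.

+x: blocked by bracket; +y: blocked by flange; -x: clear

-x: ray from cover(0, 1) has no placed part ⇒ clear
+x: nearest on ray is bracket@(1, 1) ⇒ blocked
+y: nearest on ray is flange@(0, 2) ⇒ blocked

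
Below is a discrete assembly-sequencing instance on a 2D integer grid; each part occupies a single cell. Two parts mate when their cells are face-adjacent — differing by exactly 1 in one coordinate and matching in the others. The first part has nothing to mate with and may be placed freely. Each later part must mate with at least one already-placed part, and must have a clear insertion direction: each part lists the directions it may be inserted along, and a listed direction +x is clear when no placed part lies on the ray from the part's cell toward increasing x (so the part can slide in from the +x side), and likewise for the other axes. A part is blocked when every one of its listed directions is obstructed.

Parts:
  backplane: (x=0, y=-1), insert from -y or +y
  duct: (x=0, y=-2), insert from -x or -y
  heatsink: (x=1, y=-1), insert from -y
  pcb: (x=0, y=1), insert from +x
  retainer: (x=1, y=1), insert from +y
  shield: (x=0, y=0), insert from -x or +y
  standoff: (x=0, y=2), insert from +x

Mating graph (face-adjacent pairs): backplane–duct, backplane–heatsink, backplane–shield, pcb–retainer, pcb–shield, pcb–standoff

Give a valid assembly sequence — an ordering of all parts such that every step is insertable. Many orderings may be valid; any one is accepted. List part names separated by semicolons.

1. backplane@(0, -1) [-y clear] — {backplane}
2. shield@(0, 0) [-x clear] — {backplane, shield}
3. pcb@(0, 1) [+x clear] — {backplane, pcb, shield}
4. standoff@(0, 2) [+x clear] — {backplane, pcb, shield, standoff}
5. duct@(0, -2) [-x clear] — {backplane, duct, pcb, shield, standoff}
6. heatsink@(1, -1) [-y clear] — {backplane, duct, heatsink, pcb, shield, standoff}
7. retainer@(1, 1) [+y clear] — {backplane, duct, heatsink, pcb, retainer, shield, standoff}

backplane; shield; pcb; standoff; duct; heatsink; retainer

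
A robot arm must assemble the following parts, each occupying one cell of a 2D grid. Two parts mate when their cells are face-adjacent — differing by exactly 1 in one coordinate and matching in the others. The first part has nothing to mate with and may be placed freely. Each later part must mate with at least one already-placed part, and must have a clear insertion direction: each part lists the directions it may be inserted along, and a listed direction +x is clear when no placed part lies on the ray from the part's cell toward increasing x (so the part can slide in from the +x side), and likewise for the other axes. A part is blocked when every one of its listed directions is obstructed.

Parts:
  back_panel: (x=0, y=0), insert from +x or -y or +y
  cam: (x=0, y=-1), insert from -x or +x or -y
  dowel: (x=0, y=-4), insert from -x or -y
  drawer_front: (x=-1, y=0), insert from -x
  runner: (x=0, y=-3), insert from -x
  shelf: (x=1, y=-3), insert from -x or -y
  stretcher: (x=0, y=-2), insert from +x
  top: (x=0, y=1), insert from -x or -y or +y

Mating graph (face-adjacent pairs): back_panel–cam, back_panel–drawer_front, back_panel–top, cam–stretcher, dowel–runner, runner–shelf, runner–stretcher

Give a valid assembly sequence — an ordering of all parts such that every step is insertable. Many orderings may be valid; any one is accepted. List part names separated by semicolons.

1. back_panel@(0, 0) [+x clear] — {back_panel}
2. drawer_front@(-1, 0) [-x clear] — {back_panel, drawer_front}
3. top@(0, 1) [-x clear] — {back_panel, drawer_front, top}
4. cam@(0, -1) [-x clear] — {back_panel, cam, drawer_front, top}
5. stretcher@(0, -2) [+x clear] — {back_panel, cam, drawer_front, stretcher, top}
6. runner@(0, -3) [-x clear] — {back_panel, cam, drawer_front, runner, stretcher, top}
7. dowel@(0, -4) [-x clear] — {back_panel, cam, dowel, drawer_front, runner, stretcher, top}
8. shelf@(1, -3) [-y clear] — {back_panel, cam, dowel, drawer_front, runner, shelf, stretcher, top}

back_panel; drawer_front; top; cam; stretcher; runner; dowel; shelf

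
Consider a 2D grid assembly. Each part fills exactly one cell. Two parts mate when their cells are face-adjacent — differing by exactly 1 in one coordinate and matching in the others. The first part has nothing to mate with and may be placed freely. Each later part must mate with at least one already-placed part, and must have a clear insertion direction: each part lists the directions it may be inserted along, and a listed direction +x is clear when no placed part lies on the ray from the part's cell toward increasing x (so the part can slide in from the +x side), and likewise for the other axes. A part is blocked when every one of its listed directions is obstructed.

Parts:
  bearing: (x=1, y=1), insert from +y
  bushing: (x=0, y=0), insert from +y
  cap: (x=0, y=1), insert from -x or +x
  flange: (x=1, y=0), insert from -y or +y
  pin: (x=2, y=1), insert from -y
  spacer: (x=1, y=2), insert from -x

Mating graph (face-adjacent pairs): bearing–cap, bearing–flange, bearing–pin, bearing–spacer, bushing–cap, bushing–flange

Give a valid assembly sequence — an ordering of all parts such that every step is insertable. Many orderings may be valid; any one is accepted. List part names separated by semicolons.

pin; bearing; flange; bushing; cap; spacer

1. pin@(2, 1) [-y clear] — {pin}
2. bearing@(1, 1) [+y clear] — {bearing, pin}
3. flange@(1, 0) [-y clear] — {bearing, flange, pin}
4. bushing@(0, 0) [+y clear] — {bearing, bushing, flange, pin}
5. cap@(0, 1) [-x clear] — {bearing, bushing, cap, flange, pin}
6. spacer@(1, 2) [-x clear] — {bearing, bushing, cap, flange, pin, spacer}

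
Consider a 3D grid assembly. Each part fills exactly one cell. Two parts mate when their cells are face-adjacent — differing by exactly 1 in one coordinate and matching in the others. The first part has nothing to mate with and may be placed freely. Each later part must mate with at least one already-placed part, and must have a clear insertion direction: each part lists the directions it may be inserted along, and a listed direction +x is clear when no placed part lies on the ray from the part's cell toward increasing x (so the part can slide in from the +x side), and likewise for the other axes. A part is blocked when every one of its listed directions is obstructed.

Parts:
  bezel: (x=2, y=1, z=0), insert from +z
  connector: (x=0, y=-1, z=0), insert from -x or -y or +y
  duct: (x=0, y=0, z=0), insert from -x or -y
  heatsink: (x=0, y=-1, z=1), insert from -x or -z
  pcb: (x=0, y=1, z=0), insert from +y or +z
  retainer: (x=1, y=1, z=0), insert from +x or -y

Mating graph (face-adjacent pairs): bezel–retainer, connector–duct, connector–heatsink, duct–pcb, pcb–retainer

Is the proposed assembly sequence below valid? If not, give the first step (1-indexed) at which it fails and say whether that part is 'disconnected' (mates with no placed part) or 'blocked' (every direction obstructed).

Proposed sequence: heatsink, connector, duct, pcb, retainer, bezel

1. heatsink@(0, -1, 1) [-x clear] — {heatsink}
2. connector@(0, -1, 0) [-x clear] — {connector, heatsink}
3. duct@(0, 0, 0) [-x clear] — {connector, duct, heatsink}
4. pcb@(0, 1, 0) [+y clear] — {connector, duct, heatsink, pcb}
5. retainer@(1, 1, 0) [+x clear] — {connector, duct, heatsink, pcb, retainer}
6. bezel@(2, 1, 0) [+z clear] — {bezel, connector, duct, heatsink, pcb, retainer}

Valid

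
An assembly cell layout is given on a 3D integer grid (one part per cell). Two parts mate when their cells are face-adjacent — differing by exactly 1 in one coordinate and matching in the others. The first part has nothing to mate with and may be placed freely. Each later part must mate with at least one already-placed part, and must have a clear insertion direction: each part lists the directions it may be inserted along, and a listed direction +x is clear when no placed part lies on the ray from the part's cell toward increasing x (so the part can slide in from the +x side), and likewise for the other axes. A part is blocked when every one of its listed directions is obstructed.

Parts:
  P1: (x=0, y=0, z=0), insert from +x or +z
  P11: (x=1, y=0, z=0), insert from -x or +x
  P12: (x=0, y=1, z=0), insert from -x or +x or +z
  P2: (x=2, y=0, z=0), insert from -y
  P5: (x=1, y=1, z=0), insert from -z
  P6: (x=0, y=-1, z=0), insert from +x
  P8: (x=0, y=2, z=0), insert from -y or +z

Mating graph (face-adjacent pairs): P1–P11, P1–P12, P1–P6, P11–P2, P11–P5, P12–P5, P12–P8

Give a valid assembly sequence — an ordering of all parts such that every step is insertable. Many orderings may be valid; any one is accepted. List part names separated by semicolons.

P6; P1; P12; P8; P5; P11; P2

1. P6@(0, -1, 0) [+x clear] — {P6}
2. P1@(0, 0, 0) [+x clear] — {P1, P6}
3. P12@(0, 1, 0) [-x clear] — {P1, P12, P6}
4. P8@(0, 2, 0) [+z clear] — {P1, P12, P6, P8}
5. P5@(1, 1, 0) [-z clear] — {P1, P12, P5, P6, P8}
6. P11@(1, 0, 0) [+x clear] — {P1, P11, P12, P5, P6, P8}
7. P2@(2, 0, 0) [-y clear] — {P1, P11, P12, P2, P5, P6, P8}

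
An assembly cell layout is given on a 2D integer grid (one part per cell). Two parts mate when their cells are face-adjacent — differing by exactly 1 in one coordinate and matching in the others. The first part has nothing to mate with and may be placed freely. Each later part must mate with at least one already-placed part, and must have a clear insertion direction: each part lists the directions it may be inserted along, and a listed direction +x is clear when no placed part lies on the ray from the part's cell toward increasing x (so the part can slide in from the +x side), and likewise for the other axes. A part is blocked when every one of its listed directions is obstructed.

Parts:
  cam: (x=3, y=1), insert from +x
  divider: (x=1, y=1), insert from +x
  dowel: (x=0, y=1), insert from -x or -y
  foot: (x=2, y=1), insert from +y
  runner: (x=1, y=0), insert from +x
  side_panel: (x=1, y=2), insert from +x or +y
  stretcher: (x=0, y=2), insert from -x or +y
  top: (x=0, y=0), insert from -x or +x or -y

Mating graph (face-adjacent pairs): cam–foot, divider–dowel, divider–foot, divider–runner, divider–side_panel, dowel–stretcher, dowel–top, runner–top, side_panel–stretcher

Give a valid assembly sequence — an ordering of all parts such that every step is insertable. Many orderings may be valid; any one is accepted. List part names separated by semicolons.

1. side_panel@(1, 2) [+x clear] — {side_panel}
2. divider@(1, 1) [+x clear] — {divider, side_panel}
3. foot@(2, 1) [+y clear] — {divider, foot, side_panel}
4. runner@(1, 0) [+x clear] — {divider, foot, runner, side_panel}
5. top@(0, 0) [-x clear] — {divider, foot, runner, side_panel, top}
6. cam@(3, 1) [+x clear] — {cam, divider, foot, runner, side_panel, top}
7. dowel@(0, 1) [-x clear] — {cam, divider, dowel, foot, runner, side_panel, top}
8. stretcher@(0, 2) [-x clear] — {cam, divider, dowel, foot, runner, side_panel, stretcher, top}

side_panel; divider; foot; runner; top; cam; dowel; stretcher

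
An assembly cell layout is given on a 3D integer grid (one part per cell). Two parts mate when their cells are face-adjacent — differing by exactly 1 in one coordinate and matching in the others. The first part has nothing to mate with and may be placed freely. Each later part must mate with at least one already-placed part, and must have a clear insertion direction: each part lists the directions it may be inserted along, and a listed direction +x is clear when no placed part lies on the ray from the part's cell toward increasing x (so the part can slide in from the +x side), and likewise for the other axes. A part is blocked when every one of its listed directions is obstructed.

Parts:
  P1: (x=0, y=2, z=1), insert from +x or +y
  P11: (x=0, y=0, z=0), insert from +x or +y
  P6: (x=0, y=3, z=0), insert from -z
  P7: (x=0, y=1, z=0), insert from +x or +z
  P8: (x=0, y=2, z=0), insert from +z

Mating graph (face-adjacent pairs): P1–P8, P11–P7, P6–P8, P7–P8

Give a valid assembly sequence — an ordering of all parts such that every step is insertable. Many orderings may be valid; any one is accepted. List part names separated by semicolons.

1. P8@(0, 2, 0) [+z clear] — {P8}
2. P6@(0, 3, 0) [-z clear] — {P6, P8}
3. P7@(0, 1, 0) [+x clear] — {P6, P7, P8}
4. P11@(0, 0, 0) [+x clear] — {P11, P6, P7, P8}
5. P1@(0, 2, 1) [+x clear] — {P1, P11, P6, P7, P8}

P8; P6; P7; P11; P1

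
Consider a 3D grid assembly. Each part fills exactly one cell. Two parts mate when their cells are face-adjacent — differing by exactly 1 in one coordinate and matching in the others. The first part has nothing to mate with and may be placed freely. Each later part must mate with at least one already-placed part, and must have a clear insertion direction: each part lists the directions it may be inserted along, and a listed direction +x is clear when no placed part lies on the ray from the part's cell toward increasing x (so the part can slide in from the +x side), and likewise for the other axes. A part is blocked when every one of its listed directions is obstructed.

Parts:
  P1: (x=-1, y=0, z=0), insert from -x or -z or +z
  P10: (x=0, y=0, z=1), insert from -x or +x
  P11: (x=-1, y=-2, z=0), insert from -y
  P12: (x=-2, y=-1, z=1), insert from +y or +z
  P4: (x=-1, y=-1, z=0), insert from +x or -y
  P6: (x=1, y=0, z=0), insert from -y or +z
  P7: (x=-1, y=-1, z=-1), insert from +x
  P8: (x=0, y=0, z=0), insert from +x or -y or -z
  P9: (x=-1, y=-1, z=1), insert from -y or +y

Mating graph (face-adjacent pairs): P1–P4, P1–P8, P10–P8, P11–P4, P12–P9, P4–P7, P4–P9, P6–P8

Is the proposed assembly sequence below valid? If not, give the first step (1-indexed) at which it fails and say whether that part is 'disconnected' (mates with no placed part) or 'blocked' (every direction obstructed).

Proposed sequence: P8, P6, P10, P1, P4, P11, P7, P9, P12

Valid

1. P8@(0, 0, 0) [+x clear] — {P8}
2. P6@(1, 0, 0) [-y clear] — {P6, P8}
3. P10@(0, 0, 1) [-x clear] — {P10, P6, P8}
4. P1@(-1, 0, 0) [-x clear] — {P1, P10, P6, P8}
5. P4@(-1, -1, 0) [+x clear] — {P1, P10, P4, P6, P8}
6. P11@(-1, -2, 0) [-y clear] — {P1, P10, P11, P4, P6, P8}
7. P7@(-1, -1, -1) [+x clear] — {P1, P10, P11, P4, P6, P7, P8}
8. P9@(-1, -1, 1) [-y clear] — {P1, P10, P11, P4, P6, P7, P8, P9}
9. P12@(-2, -1, 1) [+y clear] — {P1, P10, P11, P12, P4, P6, P7, P8, P9}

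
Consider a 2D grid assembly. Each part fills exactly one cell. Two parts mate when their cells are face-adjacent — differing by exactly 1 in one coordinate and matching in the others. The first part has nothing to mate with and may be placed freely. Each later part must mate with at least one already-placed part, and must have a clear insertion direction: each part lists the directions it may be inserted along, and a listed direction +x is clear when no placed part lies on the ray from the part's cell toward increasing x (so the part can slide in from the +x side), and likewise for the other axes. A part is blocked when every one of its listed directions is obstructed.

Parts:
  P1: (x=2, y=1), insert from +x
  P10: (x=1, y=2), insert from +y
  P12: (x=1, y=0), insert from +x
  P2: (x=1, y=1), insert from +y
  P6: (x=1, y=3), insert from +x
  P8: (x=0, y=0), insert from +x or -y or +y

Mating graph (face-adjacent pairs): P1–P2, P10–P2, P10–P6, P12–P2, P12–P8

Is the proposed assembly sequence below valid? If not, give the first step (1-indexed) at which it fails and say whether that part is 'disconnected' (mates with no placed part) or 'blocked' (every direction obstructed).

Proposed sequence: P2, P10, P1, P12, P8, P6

1. P2@(1, 1) [+y clear] — {P2}
2. P10@(1, 2) [+y clear] — {P10, P2}
3. P1@(2, 1) [+x clear] — {P1, P10, P2}
4. P12@(1, 0) [+x clear] — {P1, P10, P12, P2}
5. P8@(0, 0) [-y clear] — {P1, P10, P12, P2, P8}
6. P6@(1, 3) [+x clear] — {P1, P10, P12, P2, P6, P8}

Valid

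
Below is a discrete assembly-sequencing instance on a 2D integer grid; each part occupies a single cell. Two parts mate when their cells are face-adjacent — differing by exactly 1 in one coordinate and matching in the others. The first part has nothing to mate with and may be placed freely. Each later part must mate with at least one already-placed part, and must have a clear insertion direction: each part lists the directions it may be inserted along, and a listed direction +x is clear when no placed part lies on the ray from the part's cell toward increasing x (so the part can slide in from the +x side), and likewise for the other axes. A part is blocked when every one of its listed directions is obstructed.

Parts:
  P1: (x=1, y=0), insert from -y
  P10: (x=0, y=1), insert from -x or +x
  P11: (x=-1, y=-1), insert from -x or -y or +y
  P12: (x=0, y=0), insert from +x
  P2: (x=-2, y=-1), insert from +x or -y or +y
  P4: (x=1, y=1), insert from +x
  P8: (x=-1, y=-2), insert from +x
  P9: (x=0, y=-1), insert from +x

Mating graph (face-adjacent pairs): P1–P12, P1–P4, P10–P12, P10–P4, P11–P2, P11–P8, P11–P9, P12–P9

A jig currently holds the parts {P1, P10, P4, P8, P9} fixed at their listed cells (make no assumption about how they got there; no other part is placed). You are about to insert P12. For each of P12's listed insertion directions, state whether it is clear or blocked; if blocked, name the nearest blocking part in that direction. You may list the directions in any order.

+x: blocked by P1

+x: nearest on ray is P1@(1, 0) ⇒ blocked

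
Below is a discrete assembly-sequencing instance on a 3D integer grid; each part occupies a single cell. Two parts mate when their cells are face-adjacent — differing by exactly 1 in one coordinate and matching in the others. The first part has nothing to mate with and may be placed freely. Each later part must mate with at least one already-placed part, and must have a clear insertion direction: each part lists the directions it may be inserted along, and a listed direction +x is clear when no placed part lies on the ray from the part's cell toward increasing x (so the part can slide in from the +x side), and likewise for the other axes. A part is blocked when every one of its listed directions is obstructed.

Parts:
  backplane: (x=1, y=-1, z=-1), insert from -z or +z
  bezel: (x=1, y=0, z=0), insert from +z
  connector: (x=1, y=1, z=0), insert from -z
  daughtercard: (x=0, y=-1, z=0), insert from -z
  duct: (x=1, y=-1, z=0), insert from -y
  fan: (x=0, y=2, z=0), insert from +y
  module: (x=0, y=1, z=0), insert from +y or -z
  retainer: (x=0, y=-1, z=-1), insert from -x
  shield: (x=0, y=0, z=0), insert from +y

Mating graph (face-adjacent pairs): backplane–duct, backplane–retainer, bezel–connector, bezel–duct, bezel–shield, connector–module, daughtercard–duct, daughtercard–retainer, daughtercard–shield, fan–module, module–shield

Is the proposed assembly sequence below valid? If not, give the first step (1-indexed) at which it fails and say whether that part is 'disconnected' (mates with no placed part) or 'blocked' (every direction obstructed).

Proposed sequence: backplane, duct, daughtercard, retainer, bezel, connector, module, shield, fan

1. backplane@(1, -1, -1) [-z clear] — {backplane}
2. duct@(1, -1, 0) [-y clear] — {backplane, duct}
3. daughtercard@(0, -1, 0) [-z clear] — {backplane, daughtercard, duct}
4. retainer@(0, -1, -1) [-x clear] — {backplane, daughtercard, duct, retainer}
5. bezel@(1, 0, 0) [+z clear] — {backplane, bezel, daughtercard, duct, retainer}
6. connector@(1, 1, 0) [-z clear] — {backplane, bezel, connector, daughtercard, duct, retainer}
7. module@(0, 1, 0) [+y clear] — {backplane, bezel, connector, daughtercard, duct, module, retainer}
8. shield@(0, 0, 0) — +y all obstructed ⇒ blocked

Invalid at step 8 (blocked)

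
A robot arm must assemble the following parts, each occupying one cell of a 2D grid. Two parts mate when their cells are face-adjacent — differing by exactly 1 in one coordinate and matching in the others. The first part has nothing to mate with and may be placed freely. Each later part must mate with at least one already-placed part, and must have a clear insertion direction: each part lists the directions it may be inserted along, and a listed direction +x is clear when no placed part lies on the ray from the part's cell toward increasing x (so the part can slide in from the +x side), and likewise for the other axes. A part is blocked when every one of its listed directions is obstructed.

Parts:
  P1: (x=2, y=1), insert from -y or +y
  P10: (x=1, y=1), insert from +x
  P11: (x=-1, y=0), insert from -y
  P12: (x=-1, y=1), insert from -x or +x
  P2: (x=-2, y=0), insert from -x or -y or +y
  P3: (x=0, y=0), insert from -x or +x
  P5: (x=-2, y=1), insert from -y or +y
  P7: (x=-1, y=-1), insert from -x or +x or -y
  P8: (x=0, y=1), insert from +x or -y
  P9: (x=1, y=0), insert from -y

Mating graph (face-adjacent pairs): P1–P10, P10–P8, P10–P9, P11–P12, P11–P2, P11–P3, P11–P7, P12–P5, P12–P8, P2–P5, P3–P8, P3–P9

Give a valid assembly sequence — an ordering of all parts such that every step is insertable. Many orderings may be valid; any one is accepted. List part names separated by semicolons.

P10; P8; P12; P5; P2; P1; P11; P7; P3; P9

1. P10@(1, 1) [+x clear] — {P10}
2. P8@(0, 1) [-y clear] — {P10, P8}
3. P12@(-1, 1) [-x clear] — {P10, P12, P8}
4. P5@(-2, 1) [-y clear] — {P10, P12, P5, P8}
5. P2@(-2, 0) [-x clear] — {P10, P12, P2, P5, P8}
6. P1@(2, 1) [-y clear] — {P1, P10, P12, P2, P5, P8}
7. P11@(-1, 0) [-y clear] — {P1, P10, P11, P12, P2, P5, P8}
8. P7@(-1, -1) [-x clear] — {P1, P10, P11, P12, P2, P5, P7, P8}
9. P3@(0, 0) [+x clear] — {P1, P10, P11, P12, P2, P3, P5, P7, P8}
10. P9@(1, 0) [-y clear] — {P1, P10, P11, P12, P2, P3, P5, P7, P8, P9}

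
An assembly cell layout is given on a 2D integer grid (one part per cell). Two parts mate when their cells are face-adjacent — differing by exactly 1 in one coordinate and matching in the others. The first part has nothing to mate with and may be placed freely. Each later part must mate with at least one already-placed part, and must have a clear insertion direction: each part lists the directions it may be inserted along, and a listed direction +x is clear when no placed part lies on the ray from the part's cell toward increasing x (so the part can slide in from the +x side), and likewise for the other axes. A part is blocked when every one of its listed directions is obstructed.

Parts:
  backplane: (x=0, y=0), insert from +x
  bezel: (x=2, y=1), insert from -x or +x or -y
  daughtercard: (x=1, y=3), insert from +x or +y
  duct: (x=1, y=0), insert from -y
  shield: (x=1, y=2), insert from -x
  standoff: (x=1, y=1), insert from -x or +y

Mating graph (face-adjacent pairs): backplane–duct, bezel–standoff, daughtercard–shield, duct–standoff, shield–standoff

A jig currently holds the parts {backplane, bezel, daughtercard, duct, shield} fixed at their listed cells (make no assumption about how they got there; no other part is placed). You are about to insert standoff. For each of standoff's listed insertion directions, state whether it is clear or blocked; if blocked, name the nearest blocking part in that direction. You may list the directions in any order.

-x: ray from standoff(1, 1) has no placed part ⇒ clear
+y: nearest on ray is shield@(1, 2) ⇒ blocked

+y: blocked by shield; -x: clear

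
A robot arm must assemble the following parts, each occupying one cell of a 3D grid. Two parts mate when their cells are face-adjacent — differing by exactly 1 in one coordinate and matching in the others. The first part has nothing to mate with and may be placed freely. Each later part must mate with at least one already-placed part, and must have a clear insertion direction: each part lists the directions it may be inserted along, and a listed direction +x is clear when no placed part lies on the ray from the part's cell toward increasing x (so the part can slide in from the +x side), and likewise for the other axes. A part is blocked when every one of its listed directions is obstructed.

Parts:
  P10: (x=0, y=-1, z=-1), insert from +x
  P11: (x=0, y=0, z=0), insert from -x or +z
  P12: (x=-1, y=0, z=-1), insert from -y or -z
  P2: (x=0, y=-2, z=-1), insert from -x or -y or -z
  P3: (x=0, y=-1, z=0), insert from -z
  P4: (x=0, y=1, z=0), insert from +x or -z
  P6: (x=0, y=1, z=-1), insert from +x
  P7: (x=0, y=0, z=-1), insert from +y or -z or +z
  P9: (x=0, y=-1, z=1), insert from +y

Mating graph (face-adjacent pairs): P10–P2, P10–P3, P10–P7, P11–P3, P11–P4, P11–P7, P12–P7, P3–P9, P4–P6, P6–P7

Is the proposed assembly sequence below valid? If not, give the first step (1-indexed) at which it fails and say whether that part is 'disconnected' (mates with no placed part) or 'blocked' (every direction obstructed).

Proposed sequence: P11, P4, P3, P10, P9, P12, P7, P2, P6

Invalid at step 6 (disconnected)

1. P11@(0, 0, 0) [-x clear] — {P11}
2. P4@(0, 1, 0) [+x clear] — {P11, P4}
3. P3@(0, -1, 0) [-z clear] — {P11, P3, P4}
4. P10@(0, -1, -1) [+x clear] — {P10, P11, P3, P4}
5. P9@(0, -1, 1) [+y clear] — {P10, P11, P3, P4, P9}
6. P12@(-1, 0, -1) — no placed neighbour ⇒ disconnected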